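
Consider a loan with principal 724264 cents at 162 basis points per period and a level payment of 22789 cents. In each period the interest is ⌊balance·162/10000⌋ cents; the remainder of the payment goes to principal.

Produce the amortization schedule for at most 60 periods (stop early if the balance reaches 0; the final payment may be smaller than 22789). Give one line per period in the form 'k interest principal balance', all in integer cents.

1. interest=⌊724264·162/10000⌋=11733; principal=22789-11733=11056; balance=724264-11056=713208
2. interest=⌊713208·162/10000⌋=11553; principal=22789-11553=11236; balance=713208-11236=701972
3. interest=⌊701972·162/10000⌋=11371; principal=22789-11371=11418; balance=701972-11418=690554
4. interest=⌊690554·162/10000⌋=11186; principal=22789-11186=11603; balance=690554-11603=678951
5. interest=⌊678951·162/10000⌋=10999; principal=22789-10999=11790; balance=678951-11790=667161
6. interest=⌊667161·162/10000⌋=10808; principal=22789-10808=11981; balance=667161-11981=655180
7. interest=⌊655180·162/10000⌋=10613; principal=22789-10613=12176; balance=655180-12176=643004
8. interest=⌊643004·162/10000⌋=10416; principal=22789-10416=12373; balance=643004-12373=630631
9. interest=⌊630631·162/10000⌋=10216; principal=22789-10216=12573; balance=630631-12573=618058
10. interest=⌊618058·162/10000⌋=10012; principal=22789-10012=12777; balance=618058-12777=605281
11. interest=⌊605281·162/10000⌋=9805; principal=22789-9805=12984; balance=605281-12984=592297
12. interest=⌊592297·162/10000⌋=9595; principal=22789-9595=13194; balance=592297-13194=579103
13. interest=⌊579103·162/10000⌋=9381; principal=22789-9381=13408; balance=579103-13408=565695
14. interest=⌊565695·162/10000⌋=9164; principal=22789-9164=13625; balance=565695-13625=552070
15. interest=⌊552070·162/10000⌋=8943; principal=22789-8943=13846; balance=552070-13846=538224
16. interest=⌊538224·162/10000⌋=8719; principal=22789-8719=14070; balance=538224-14070=524154
17. interest=⌊524154·162/10000⌋=8491; principal=22789-8491=14298; balance=524154-14298=509856
18. interest=⌊509856·162/10000⌋=8259; principal=22789-8259=14530; balance=509856-14530=495326
19. interest=⌊495326·162/10000⌋=8024; principal=22789-8024=14765; balance=495326-14765=480561
20. interest=⌊480561·162/10000⌋=7785; principal=22789-7785=15004; balance=480561-15004=465557
21. interest=⌊465557·162/10000⌋=7542; principal=22789-7542=15247; balance=465557-15247=450310
22. interest=⌊450310·162/10000⌋=7295; principal=22789-7295=15494; balance=450310-15494=434816
23. interest=⌊434816·162/10000⌋=7044; principal=22789-7044=15745; balance=434816-15745=419071
24. interest=⌊419071·162/10000⌋=6788; principal=22789-6788=16001; balance=419071-16001=403070
25. interest=⌊403070·162/10000⌋=6529; principal=22789-6529=16260; balance=403070-16260=386810
26. interest=⌊386810·162/10000⌋=6266; principal=22789-6266=16523; balance=386810-16523=370287
27. interest=⌊370287·162/10000⌋=5998; principal=22789-5998=16791; balance=370287-16791=353496
28. interest=⌊353496·162/10000⌋=5726; principal=22789-5726=17063; balance=353496-17063=336433
29. interest=⌊336433·162/10000⌋=5450; principal=22789-5450=17339; balance=336433-17339=319094
30. interest=⌊319094·162/10000⌋=5169; principal=22789-5169=17620; balance=319094-17620=301474
31. interest=⌊301474·162/10000⌋=4883; principal=22789-4883=17906; balance=301474-17906=283568
32. interest=⌊283568·162/10000⌋=4593; principal=22789-4593=18196; balance=283568-18196=265372
33. interest=⌊265372·162/10000⌋=4299; principal=22789-4299=18490; balance=265372-18490=246882
34. interest=⌊246882·162/10000⌋=3999; principal=22789-3999=18790; balance=246882-18790=228092
35. interest=⌊228092·162/10000⌋=3695; principal=22789-3695=19094; balance=228092-19094=208998
36. interest=⌊208998·162/10000⌋=3385; principal=22789-3385=19404; balance=208998-19404=189594
37. interest=⌊189594·162/10000⌋=3071; principal=22789-3071=19718; balance=189594-19718=169876
38. interest=⌊169876·162/10000⌋=2751; principal=22789-2751=20038; balance=169876-20038=149838
39. interest=⌊149838·162/10000⌋=2427; principal=22789-2427=20362; balance=149838-20362=129476
40. interest=⌊129476·162/10000⌋=2097; principal=22789-2097=20692; balance=129476-20692=108784
41. interest=⌊108784·162/10000⌋=1762; principal=22789-1762=21027; balance=108784-21027=87757
42. interest=⌊87757·162/10000⌋=1421; principal=22789-1421=21368; balance=87757-21368=66389
43. interest=⌊66389·162/10000⌋=1075; principal=22789-1075=21714; balance=66389-21714=44675
44. interest=⌊44675·162/10000⌋=723; principal=22789-723=22066; balance=44675-22066=22609
45. interest=⌊22609·162/10000⌋=366; principal=22789-366=22423; balance=22609-22423=186
46. interest=⌊186·162/10000⌋=3; principal=min(22789-3,186)=186; balance=186-186=0

1 11733 11056 713208
2 11553 11236 701972
3 11371 11418 690554
4 11186 11603 678951
5 10999 11790 667161
6 10808 11981 655180
7 10613 12176 643004
8 10416 12373 630631
9 10216 12573 618058
10 10012 12777 605281
11 9805 12984 592297
12 9595 13194 579103
13 9381 13408 565695
14 9164 13625 552070
15 8943 13846 538224
16 8719 14070 524154
17 8491 14298 509856
18 8259 14530 495326
19 8024 14765 480561
20 7785 15004 465557
21 7542 15247 450310
22 7295 15494 434816
23 7044 15745 419071
24 6788 16001 403070
25 6529 16260 386810
26 6266 16523 370287
27 5998 16791 353496
28 5726 17063 336433
29 5450 17339 319094
30 5169 17620 301474
31 4883 17906 283568
32 4593 18196 265372
33 4299 18490 246882
34 3999 18790 228092
35 3695 19094 208998
36 3385 19404 189594
37 3071 19718 169876
38 2751 20038 149838
39 2427 20362 129476
40 2097 20692 108784
41 1762 21027 87757
42 1421 21368 66389
43 1075 21714 44675
44 723 22066 22609
45 366 22423 186
46 3 186 0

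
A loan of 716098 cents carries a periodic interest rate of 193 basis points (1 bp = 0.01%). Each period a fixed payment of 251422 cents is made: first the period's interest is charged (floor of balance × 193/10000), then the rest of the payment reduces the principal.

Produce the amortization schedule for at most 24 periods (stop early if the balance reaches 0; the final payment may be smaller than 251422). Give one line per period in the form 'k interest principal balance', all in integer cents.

1 13820 237602 478496
2 9234 242188 236308
3 4560 236308 0

1. interest=⌊716098·193/10000⌋=13820; principal=251422-13820=237602; balance=716098-237602=478496
2. interest=⌊478496·193/10000⌋=9234; principal=251422-9234=242188; balance=478496-242188=236308
3. interest=⌊236308·193/10000⌋=4560; principal=min(251422-4560,236308)=236308; balance=236308-236308=0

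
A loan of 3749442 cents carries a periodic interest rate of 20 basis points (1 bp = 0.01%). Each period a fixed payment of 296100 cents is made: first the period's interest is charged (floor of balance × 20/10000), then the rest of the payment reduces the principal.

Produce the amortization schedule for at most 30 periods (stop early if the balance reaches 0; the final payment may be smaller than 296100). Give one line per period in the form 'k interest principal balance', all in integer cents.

1 7498 288602 3460840
2 6921 289179 3171661
3 6343 289757 2881904
4 5763 290337 2591567
5 5183 290917 2300650
6 4601 291499 2009151
7 4018 292082 1717069
8 3434 292666 1424403
9 2848 293252 1131151
10 2262 293838 837313
11 1674 294426 542887
12 1085 295015 247872
13 495 247872 0

1. interest=⌊3749442·20/10000⌋=7498; principal=296100-7498=288602; balance=3749442-288602=3460840
2. interest=⌊3460840·20/10000⌋=6921; principal=296100-6921=289179; balance=3460840-289179=3171661
3. interest=⌊3171661·20/10000⌋=6343; principal=296100-6343=289757; balance=3171661-289757=2881904
4. interest=⌊2881904·20/10000⌋=5763; principal=296100-5763=290337; balance=2881904-290337=2591567
5. interest=⌊2591567·20/10000⌋=5183; principal=296100-5183=290917; balance=2591567-290917=2300650
6. interest=⌊2300650·20/10000⌋=4601; principal=296100-4601=291499; balance=2300650-291499=2009151
7. interest=⌊2009151·20/10000⌋=4018; principal=296100-4018=292082; balance=2009151-292082=1717069
8. interest=⌊1717069·20/10000⌋=3434; principal=296100-3434=292666; balance=1717069-292666=1424403
9. interest=⌊1424403·20/10000⌋=2848; principal=296100-2848=293252; balance=1424403-293252=1131151
10. interest=⌊1131151·20/10000⌋=2262; principal=296100-2262=293838; balance=1131151-293838=837313
11. interest=⌊837313·20/10000⌋=1674; principal=296100-1674=294426; balance=837313-294426=542887
12. interest=⌊542887·20/10000⌋=1085; principal=296100-1085=295015; balance=542887-295015=247872
13. interest=⌊247872·20/10000⌋=495; principal=min(296100-495,247872)=247872; balance=247872-247872=0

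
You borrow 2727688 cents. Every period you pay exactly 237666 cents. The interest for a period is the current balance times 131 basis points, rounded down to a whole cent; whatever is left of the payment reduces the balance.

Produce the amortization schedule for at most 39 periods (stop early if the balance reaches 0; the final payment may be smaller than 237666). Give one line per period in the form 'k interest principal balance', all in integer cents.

1 35732 201934 2525754
2 33087 204579 2321175
3 30407 207259 2113916
4 27692 209974 1903942
5 24941 212725 1691217
6 22154 215512 1475705
7 19331 218335 1257370
8 16471 221195 1036175
9 13573 224093 812082
10 10638 227028 585054
11 7664 230002 355052
12 4651 233015 122037
13 1598 122037 0

1. interest=⌊2727688·131/10000⌋=35732; principal=237666-35732=201934; balance=2727688-201934=2525754
2. interest=⌊2525754·131/10000⌋=33087; principal=237666-33087=204579; balance=2525754-204579=2321175
3. interest=⌊2321175·131/10000⌋=30407; principal=237666-30407=207259; balance=2321175-207259=2113916
4. interest=⌊2113916·131/10000⌋=27692; principal=237666-27692=209974; balance=2113916-209974=1903942
5. interest=⌊1903942·131/10000⌋=24941; principal=237666-24941=212725; balance=1903942-212725=1691217
6. interest=⌊1691217·131/10000⌋=22154; principal=237666-22154=215512; balance=1691217-215512=1475705
7. interest=⌊1475705·131/10000⌋=19331; principal=237666-19331=218335; balance=1475705-218335=1257370
8. interest=⌊1257370·131/10000⌋=16471; principal=237666-16471=221195; balance=1257370-221195=1036175
9. interest=⌊1036175·131/10000⌋=13573; principal=237666-13573=224093; balance=1036175-224093=812082
10. interest=⌊812082·131/10000⌋=10638; principal=237666-10638=227028; balance=812082-227028=585054
11. interest=⌊585054·131/10000⌋=7664; principal=237666-7664=230002; balance=585054-230002=355052
12. interest=⌊355052·131/10000⌋=4651; principal=237666-4651=233015; balance=355052-233015=122037
13. interest=⌊122037·131/10000⌋=1598; principal=min(237666-1598,122037)=122037; balance=122037-122037=0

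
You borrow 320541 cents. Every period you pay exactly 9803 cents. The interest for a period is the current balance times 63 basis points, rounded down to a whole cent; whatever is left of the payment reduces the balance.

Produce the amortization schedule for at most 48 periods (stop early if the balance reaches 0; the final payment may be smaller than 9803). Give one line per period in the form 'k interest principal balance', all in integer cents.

1. interest=⌊320541·63/10000⌋=2019; principal=9803-2019=7784; balance=320541-7784=312757
2. interest=⌊312757·63/10000⌋=1970; principal=9803-1970=7833; balance=312757-7833=304924
3. interest=⌊304924·63/10000⌋=1921; principal=9803-1921=7882; balance=304924-7882=297042
4. interest=⌊297042·63/10000⌋=1871; principal=9803-1871=7932; balance=297042-7932=289110
5. interest=⌊289110·63/10000⌋=1821; principal=9803-1821=7982; balance=289110-7982=281128
6. interest=⌊281128·63/10000⌋=1771; principal=9803-1771=8032; balance=281128-8032=273096
7. interest=⌊273096·63/10000⌋=1720; principal=9803-1720=8083; balance=273096-8083=265013
8. interest=⌊265013·63/10000⌋=1669; principal=9803-1669=8134; balance=265013-8134=256879
9. interest=⌊256879·63/10000⌋=1618; principal=9803-1618=8185; balance=256879-8185=248694
10. interest=⌊248694·63/10000⌋=1566; principal=9803-1566=8237; balance=248694-8237=240457
11. interest=⌊240457·63/10000⌋=1514; principal=9803-1514=8289; balance=240457-8289=232168
12. interest=⌊232168·63/10000⌋=1462; principal=9803-1462=8341; balance=232168-8341=223827
13. interest=⌊223827·63/10000⌋=1410; principal=9803-1410=8393; balance=223827-8393=215434
14. interest=⌊215434·63/10000⌋=1357; principal=9803-1357=8446; balance=215434-8446=206988
15. interest=⌊206988·63/10000⌋=1304; principal=9803-1304=8499; balance=206988-8499=198489
16. interest=⌊198489·63/10000⌋=1250; principal=9803-1250=8553; balance=198489-8553=189936
17. interest=⌊189936·63/10000⌋=1196; principal=9803-1196=8607; balance=189936-8607=181329
18. interest=⌊181329·63/10000⌋=1142; principal=9803-1142=8661; balance=181329-8661=172668
19. interest=⌊172668·63/10000⌋=1087; principal=9803-1087=8716; balance=172668-8716=163952
20. interest=⌊163952·63/10000⌋=1032; principal=9803-1032=8771; balance=163952-8771=155181
21. interest=⌊155181·63/10000⌋=977; principal=9803-977=8826; balance=155181-8826=146355
22. interest=⌊146355·63/10000⌋=922; principal=9803-922=8881; balance=146355-8881=137474
23. interest=⌊137474·63/10000⌋=866; principal=9803-866=8937; balance=137474-8937=128537
24. interest=⌊128537·63/10000⌋=809; principal=9803-809=8994; balance=128537-8994=119543
25. interest=⌊119543·63/10000⌋=753; principal=9803-753=9050; balance=119543-9050=110493
26. interest=⌊110493·63/10000⌋=696; principal=9803-696=9107; balance=110493-9107=101386
27. interest=⌊101386·63/10000⌋=638; principal=9803-638=9165; balance=101386-9165=92221
28. interest=⌊92221·63/10000⌋=580; principal=9803-580=9223; balance=92221-9223=82998
29. interest=⌊82998·63/10000⌋=522; principal=9803-522=9281; balance=82998-9281=73717
30. interest=⌊73717·63/10000⌋=464; principal=9803-464=9339; balance=73717-9339=64378
31. interest=⌊64378·63/10000⌋=405; principal=9803-405=9398; balance=64378-9398=54980
32. interest=⌊54980·63/10000⌋=346; principal=9803-346=9457; balance=54980-9457=45523
33. interest=⌊45523·63/10000⌋=286; principal=9803-286=9517; balance=45523-9517=36006
34. interest=⌊36006·63/10000⌋=226; principal=9803-226=9577; balance=36006-9577=26429
35. interest=⌊26429·63/10000⌋=166; principal=9803-166=9637; balance=26429-9637=16792
36. interest=⌊16792·63/10000⌋=105; principal=9803-105=9698; balance=16792-9698=7094
37. interest=⌊7094·63/10000⌋=44; principal=min(9803-44,7094)=7094; balance=7094-7094=0

1 2019 7784 312757
2 1970 7833 304924
3 1921 7882 297042
4 1871 7932 289110
5 1821 7982 281128
6 1771 8032 273096
7 1720 8083 265013
8 1669 8134 256879
9 1618 8185 248694
10 1566 8237 240457
11 1514 8289 232168
12 1462 8341 223827
13 1410 8393 215434
14 1357 8446 206988
15 1304 8499 198489
16 1250 8553 189936
17 1196 8607 181329
18 1142 8661 172668
19 1087 8716 163952
20 1032 8771 155181
21 977 8826 146355
22 922 8881 137474
23 866 8937 128537
24 809 8994 119543
25 753 9050 110493
26 696 9107 101386
27 638 9165 92221
28 580 9223 82998
29 522 9281 73717
30 464 9339 64378
31 405 9398 54980
32 346 9457 45523
33 286 9517 36006
34 226 9577 26429
35 166 9637 16792
36 105 9698 7094
37 44 7094 0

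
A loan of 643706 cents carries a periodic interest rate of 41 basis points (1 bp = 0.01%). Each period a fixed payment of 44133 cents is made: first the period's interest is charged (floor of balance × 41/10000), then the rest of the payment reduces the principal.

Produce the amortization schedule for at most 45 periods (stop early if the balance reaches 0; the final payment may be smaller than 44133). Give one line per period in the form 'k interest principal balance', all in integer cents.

1. interest=⌊643706·41/10000⌋=2639; principal=44133-2639=41494; balance=643706-41494=602212
2. interest=⌊602212·41/10000⌋=2469; principal=44133-2469=41664; balance=602212-41664=560548
3. interest=⌊560548·41/10000⌋=2298; principal=44133-2298=41835; balance=560548-41835=518713
4. interest=⌊518713·41/10000⌋=2126; principal=44133-2126=42007; balance=518713-42007=476706
5. interest=⌊476706·41/10000⌋=1954; principal=44133-1954=42179; balance=476706-42179=434527
6. interest=⌊434527·41/10000⌋=1781; principal=44133-1781=42352; balance=434527-42352=392175
7. interest=⌊392175·41/10000⌋=1607; principal=44133-1607=42526; balance=392175-42526=349649
8. interest=⌊349649·41/10000⌋=1433; principal=44133-1433=42700; balance=349649-42700=306949
9. interest=⌊306949·41/10000⌋=1258; principal=44133-1258=42875; balance=306949-42875=264074
10. interest=⌊264074·41/10000⌋=1082; principal=44133-1082=43051; balance=264074-43051=221023
11. interest=⌊221023·41/10000⌋=906; principal=44133-906=43227; balance=221023-43227=177796
12. interest=⌊177796·41/10000⌋=728; principal=44133-728=43405; balance=177796-43405=134391
13. interest=⌊134391·41/10000⌋=551; principal=44133-551=43582; balance=134391-43582=90809
14. interest=⌊90809·41/10000⌋=372; principal=44133-372=43761; balance=90809-43761=47048
15. interest=⌊47048·41/10000⌋=192; principal=44133-192=43941; balance=47048-43941=3107
16. interest=⌊3107·41/10000⌋=12; principal=min(44133-12,3107)=3107; balance=3107-3107=0

1 2639 41494 602212
2 2469 41664 560548
3 2298 41835 518713
4 2126 42007 476706
5 1954 42179 434527
6 1781 42352 392175
7 1607 42526 349649
8 1433 42700 306949
9 1258 42875 264074
10 1082 43051 221023
11 906 43227 177796
12 728 43405 134391
13 551 43582 90809
14 372 43761 47048
15 192 43941 3107
16 12 3107 0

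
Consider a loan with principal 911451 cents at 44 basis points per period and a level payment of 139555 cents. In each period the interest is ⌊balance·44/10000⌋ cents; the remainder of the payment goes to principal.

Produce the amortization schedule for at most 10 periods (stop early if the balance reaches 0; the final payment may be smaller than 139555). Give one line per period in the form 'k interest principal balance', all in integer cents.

1 4010 135545 775906
2 3413 136142 639764
3 2814 136741 503023
4 2213 137342 365681
5 1608 137947 227734
6 1002 138553 89181
7 392 89181 0

1. interest=⌊911451·44/10000⌋=4010; principal=139555-4010=135545; balance=911451-135545=775906
2. interest=⌊775906·44/10000⌋=3413; principal=139555-3413=136142; balance=775906-136142=639764
3. interest=⌊639764·44/10000⌋=2814; principal=139555-2814=136741; balance=639764-136741=503023
4. interest=⌊503023·44/10000⌋=2213; principal=139555-2213=137342; balance=503023-137342=365681
5. interest=⌊365681·44/10000⌋=1608; principal=139555-1608=137947; balance=365681-137947=227734
6. interest=⌊227734·44/10000⌋=1002; principal=139555-1002=138553; balance=227734-138553=89181
7. interest=⌊89181·44/10000⌋=392; principal=min(139555-392,89181)=89181; balance=89181-89181=0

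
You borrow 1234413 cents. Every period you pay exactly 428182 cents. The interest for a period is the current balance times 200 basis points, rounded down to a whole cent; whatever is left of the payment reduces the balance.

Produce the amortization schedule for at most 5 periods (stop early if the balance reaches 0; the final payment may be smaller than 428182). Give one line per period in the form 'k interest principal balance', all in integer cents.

1 24688 403494 830919
2 16618 411564 419355
3 8387 419355 0

1. interest=⌊1234413·200/10000⌋=24688; principal=428182-24688=403494; balance=1234413-403494=830919
2. interest=⌊830919·200/10000⌋=16618; principal=428182-16618=411564; balance=830919-411564=419355
3. interest=⌊419355·200/10000⌋=8387; principal=min(428182-8387,419355)=419355; balance=419355-419355=0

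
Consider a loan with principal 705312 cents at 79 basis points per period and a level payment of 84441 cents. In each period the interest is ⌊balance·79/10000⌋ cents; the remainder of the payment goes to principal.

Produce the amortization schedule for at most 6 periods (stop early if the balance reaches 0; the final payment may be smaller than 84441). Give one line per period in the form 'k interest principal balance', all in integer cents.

1 5571 78870 626442
2 4948 79493 546949
3 4320 80121 466828
4 3687 80754 386074
5 3049 81392 304682
6 2406 82035 222647

1. interest=⌊705312·79/10000⌋=5571; principal=84441-5571=78870; balance=705312-78870=626442
2. interest=⌊626442·79/10000⌋=4948; principal=84441-4948=79493; balance=626442-79493=546949
3. interest=⌊546949·79/10000⌋=4320; principal=84441-4320=80121; balance=546949-80121=466828
4. interest=⌊466828·79/10000⌋=3687; principal=84441-3687=80754; balance=466828-80754=386074
5. interest=⌊386074·79/10000⌋=3049; principal=84441-3049=81392; balance=386074-81392=304682
6. interest=⌊304682·79/10000⌋=2406; principal=84441-2406=82035; balance=304682-82035=222647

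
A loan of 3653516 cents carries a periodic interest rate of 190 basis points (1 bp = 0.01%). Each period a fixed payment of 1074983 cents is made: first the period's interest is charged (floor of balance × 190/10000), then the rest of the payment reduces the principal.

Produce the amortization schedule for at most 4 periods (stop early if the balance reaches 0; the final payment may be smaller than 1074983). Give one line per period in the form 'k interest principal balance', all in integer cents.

1. interest=⌊3653516·190/10000⌋=69416; principal=1074983-69416=1005567; balance=3653516-1005567=2647949
2. interest=⌊2647949·190/10000⌋=50311; principal=1074983-50311=1024672; balance=2647949-1024672=1623277
3. interest=⌊1623277·190/10000⌋=30842; principal=1074983-30842=1044141; balance=1623277-1044141=579136
4. interest=⌊579136·190/10000⌋=11003; principal=min(1074983-11003,579136)=579136; balance=579136-579136=0

1 69416 1005567 2647949
2 50311 1024672 1623277
3 30842 1044141 579136
4 11003 579136 0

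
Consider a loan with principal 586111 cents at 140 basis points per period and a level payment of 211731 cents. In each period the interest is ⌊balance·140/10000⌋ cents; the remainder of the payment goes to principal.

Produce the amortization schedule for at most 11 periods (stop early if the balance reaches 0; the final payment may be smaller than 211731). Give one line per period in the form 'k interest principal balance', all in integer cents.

1. interest=⌊586111·140/10000⌋=8205; principal=211731-8205=203526; balance=586111-203526=382585
2. interest=⌊382585·140/10000⌋=5356; principal=211731-5356=206375; balance=382585-206375=176210
3. interest=⌊176210·140/10000⌋=2466; principal=min(211731-2466,176210)=176210; balance=176210-176210=0

1 8205 203526 382585
2 5356 206375 176210
3 2466 176210 0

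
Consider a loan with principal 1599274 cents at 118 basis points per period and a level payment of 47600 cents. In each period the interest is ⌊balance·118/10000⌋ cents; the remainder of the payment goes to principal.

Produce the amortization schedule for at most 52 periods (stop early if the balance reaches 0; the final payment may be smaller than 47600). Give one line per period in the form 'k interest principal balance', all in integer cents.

1. interest=⌊1599274·118/10000⌋=18871; principal=47600-18871=28729; balance=1599274-28729=1570545
2. interest=⌊1570545·118/10000⌋=18532; principal=47600-18532=29068; balance=1570545-29068=1541477
3. interest=⌊1541477·118/10000⌋=18189; principal=47600-18189=29411; balance=1541477-29411=1512066
4. interest=⌊1512066·118/10000⌋=17842; principal=47600-17842=29758; balance=1512066-29758=1482308
5. interest=⌊1482308·118/10000⌋=17491; principal=47600-17491=30109; balance=1482308-30109=1452199
6. interest=⌊1452199·118/10000⌋=17135; principal=47600-17135=30465; balance=1452199-30465=1421734
7. interest=⌊1421734·118/10000⌋=16776; principal=47600-16776=30824; balance=1421734-30824=1390910
8. interest=⌊1390910·118/10000⌋=16412; principal=47600-16412=31188; balance=1390910-31188=1359722
9. interest=⌊1359722·118/10000⌋=16044; principal=47600-16044=31556; balance=1359722-31556=1328166
10. interest=⌊1328166·118/10000⌋=15672; principal=47600-15672=31928; balance=1328166-31928=1296238
11. interest=⌊1296238·118/10000⌋=15295; principal=47600-15295=32305; balance=1296238-32305=1263933
12. interest=⌊1263933·118/10000⌋=14914; principal=47600-14914=32686; balance=1263933-32686=1231247
13. interest=⌊1231247·118/10000⌋=14528; principal=47600-14528=33072; balance=1231247-33072=1198175
14. interest=⌊1198175·118/10000⌋=14138; principal=47600-14138=33462; balance=1198175-33462=1164713
15. interest=⌊1164713·118/10000⌋=13743; principal=47600-13743=33857; balance=1164713-33857=1130856
16. interest=⌊1130856·118/10000⌋=13344; principal=47600-13344=34256; balance=1130856-34256=1096600
17. interest=⌊1096600·118/10000⌋=12939; principal=47600-12939=34661; balance=1096600-34661=1061939
18. interest=⌊1061939·118/10000⌋=12530; principal=47600-12530=35070; balance=1061939-35070=1026869
19. interest=⌊1026869·118/10000⌋=12117; principal=47600-12117=35483; balance=1026869-35483=991386
20. interest=⌊991386·118/10000⌋=11698; principal=47600-11698=35902; balance=991386-35902=955484
21. interest=⌊955484·118/10000⌋=11274; principal=47600-11274=36326; balance=955484-36326=919158
22. interest=⌊919158·118/10000⌋=10846; principal=47600-10846=36754; balance=919158-36754=882404
23. interest=⌊882404·118/10000⌋=10412; principal=47600-10412=37188; balance=882404-37188=845216
24. interest=⌊845216·118/10000⌋=9973; principal=47600-9973=37627; balance=845216-37627=807589
25. interest=⌊807589·118/10000⌋=9529; principal=47600-9529=38071; balance=807589-38071=769518
26. interest=⌊769518·118/10000⌋=9080; principal=47600-9080=38520; balance=769518-38520=730998
27. interest=⌊730998·118/10000⌋=8625; principal=47600-8625=38975; balance=730998-38975=692023
28. interest=⌊692023·118/10000⌋=8165; principal=47600-8165=39435; balance=692023-39435=652588
29. interest=⌊652588·118/10000⌋=7700; principal=47600-7700=39900; balance=652588-39900=612688
30. interest=⌊612688·118/10000⌋=7229; principal=47600-7229=40371; balance=612688-40371=572317
31. interest=⌊572317·118/10000⌋=6753; principal=47600-6753=40847; balance=572317-40847=531470
32. interest=⌊531470·118/10000⌋=6271; principal=47600-6271=41329; balance=531470-41329=490141
33. interest=⌊490141·118/10000⌋=5783; principal=47600-5783=41817; balance=490141-41817=448324
34. interest=⌊448324·118/10000⌋=5290; principal=47600-5290=42310; balance=448324-42310=406014
35. interest=⌊406014·118/10000⌋=4790; principal=47600-4790=42810; balance=406014-42810=363204
36. interest=⌊363204·118/10000⌋=4285; principal=47600-4285=43315; balance=363204-43315=319889
37. interest=⌊319889·118/10000⌋=3774; principal=47600-3774=43826; balance=319889-43826=276063
38. interest=⌊276063·118/10000⌋=3257; principal=47600-3257=44343; balance=276063-44343=231720
39. interest=⌊231720·118/10000⌋=2734; principal=47600-2734=44866; balance=231720-44866=186854
40. interest=⌊186854·118/10000⌋=2204; principal=47600-2204=45396; balance=186854-45396=141458
41. interest=⌊141458·118/10000⌋=1669; principal=47600-1669=45931; balance=141458-45931=95527
42. interest=⌊95527·118/10000⌋=1127; principal=47600-1127=46473; balance=95527-46473=49054
43. interest=⌊49054·118/10000⌋=578; principal=47600-578=47022; balance=49054-47022=2032
44. interest=⌊2032·118/10000⌋=23; principal=min(47600-23,2032)=2032; balance=2032-2032=0

1 18871 28729 1570545
2 18532 29068 1541477
3 18189 29411 1512066
4 17842 29758 1482308
5 17491 30109 1452199
6 17135 30465 1421734
7 16776 30824 1390910
8 16412 31188 1359722
9 16044 31556 1328166
10 15672 31928 1296238
11 15295 32305 1263933
12 14914 32686 1231247
13 14528 33072 1198175
14 14138 33462 1164713
15 13743 33857 1130856
16 13344 34256 1096600
17 12939 34661 1061939
18 12530 35070 1026869
19 12117 35483 991386
20 11698 35902 955484
21 11274 36326 919158
22 10846 36754 882404
23 10412 37188 845216
24 9973 37627 807589
25 9529 38071 769518
26 9080 38520 730998
27 8625 38975 692023
28 8165 39435 652588
29 7700 39900 612688
30 7229 40371 572317
31 6753 40847 531470
32 6271 41329 490141
33 5783 41817 448324
34 5290 42310 406014
35 4790 42810 363204
36 4285 43315 319889
37 3774 43826 276063
38 3257 44343 231720
39 2734 44866 186854
40 2204 45396 141458
41 1669 45931 95527
42 1127 46473 49054
43 578 47022 2032
44 23 2032 0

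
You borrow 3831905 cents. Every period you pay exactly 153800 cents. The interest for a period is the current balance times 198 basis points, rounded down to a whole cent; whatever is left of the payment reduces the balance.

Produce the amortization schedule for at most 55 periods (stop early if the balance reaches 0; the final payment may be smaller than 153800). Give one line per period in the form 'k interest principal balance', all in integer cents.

1. interest=⌊3831905·198/10000⌋=75871; principal=153800-75871=77929; balance=3831905-77929=3753976
2. interest=⌊3753976·198/10000⌋=74328; principal=153800-74328=79472; balance=3753976-79472=3674504
3. interest=⌊3674504·198/10000⌋=72755; principal=153800-72755=81045; balance=3674504-81045=3593459
4. interest=⌊3593459·198/10000⌋=71150; principal=153800-71150=82650; balance=3593459-82650=3510809
5. interest=⌊3510809·198/10000⌋=69514; principal=153800-69514=84286; balance=3510809-84286=3426523
6. interest=⌊3426523·198/10000⌋=67845; principal=153800-67845=85955; balance=3426523-85955=3340568
7. interest=⌊3340568·198/10000⌋=66143; principal=153800-66143=87657; balance=3340568-87657=3252911
8. interest=⌊3252911·198/10000⌋=64407; principal=153800-64407=89393; balance=3252911-89393=3163518
9. interest=⌊3163518·198/10000⌋=62637; principal=153800-62637=91163; balance=3163518-91163=3072355
10. interest=⌊3072355·198/10000⌋=60832; principal=153800-60832=92968; balance=3072355-92968=2979387
11. interest=⌊2979387·198/10000⌋=58991; principal=153800-58991=94809; balance=2979387-94809=2884578
12. interest=⌊2884578·198/10000⌋=57114; principal=153800-57114=96686; balance=2884578-96686=2787892
13. interest=⌊2787892·198/10000⌋=55200; principal=153800-55200=98600; balance=2787892-98600=2689292
14. interest=⌊2689292·198/10000⌋=53247; principal=153800-53247=100553; balance=2689292-100553=2588739
15. interest=⌊2588739·198/10000⌋=51257; principal=153800-51257=102543; balance=2588739-102543=2486196
16. interest=⌊2486196·198/10000⌋=49226; principal=153800-49226=104574; balance=2486196-104574=2381622
17. interest=⌊2381622·198/10000⌋=47156; principal=153800-47156=106644; balance=2381622-106644=2274978
18. interest=⌊2274978·198/10000⌋=45044; principal=153800-45044=108756; balance=2274978-108756=2166222
19. interest=⌊2166222·198/10000⌋=42891; principal=153800-42891=110909; balance=2166222-110909=2055313
20. interest=⌊2055313·198/10000⌋=40695; principal=153800-40695=113105; balance=2055313-113105=1942208
21. interest=⌊1942208·198/10000⌋=38455; principal=153800-38455=115345; balance=1942208-115345=1826863
22. interest=⌊1826863·198/10000⌋=36171; principal=153800-36171=117629; balance=1826863-117629=1709234
23. interest=⌊1709234·198/10000⌋=33842; principal=153800-33842=119958; balance=1709234-119958=1589276
24. interest=⌊1589276·198/10000⌋=31467; principal=153800-31467=122333; balance=1589276-122333=1466943
25. interest=⌊1466943·198/10000⌋=29045; principal=153800-29045=124755; balance=1466943-124755=1342188
26. interest=⌊1342188·198/10000⌋=26575; principal=153800-26575=127225; balance=1342188-127225=1214963
27. interest=⌊1214963·198/10000⌋=24056; principal=153800-24056=129744; balance=1214963-129744=1085219
28. interest=⌊1085219·198/10000⌋=21487; principal=153800-21487=132313; balance=1085219-132313=952906
29. interest=⌊952906·198/10000⌋=18867; principal=153800-18867=134933; balance=952906-134933=817973
30. interest=⌊817973·198/10000⌋=16195; principal=153800-16195=137605; balance=817973-137605=680368
31. interest=⌊680368·198/10000⌋=13471; principal=153800-13471=140329; balance=680368-140329=540039
32. interest=⌊540039·198/10000⌋=10692; principal=153800-10692=143108; balance=540039-143108=396931
33. interest=⌊396931·198/10000⌋=7859; principal=153800-7859=145941; balance=396931-145941=250990
34. interest=⌊250990·198/10000⌋=4969; principal=153800-4969=148831; balance=250990-148831=102159
35. interest=⌊102159·198/10000⌋=2022; principal=min(153800-2022,102159)=102159; balance=102159-102159=0

1 75871 77929 3753976
2 74328 79472 3674504
3 72755 81045 3593459
4 71150 82650 3510809
5 69514 84286 3426523
6 67845 85955 3340568
7 66143 87657 3252911
8 64407 89393 3163518
9 62637 91163 3072355
10 60832 92968 2979387
11 58991 94809 2884578
12 57114 96686 2787892
13 55200 98600 2689292
14 53247 100553 2588739
15 51257 102543 2486196
16 49226 104574 2381622
17 47156 106644 2274978
18 45044 108756 2166222
19 42891 110909 2055313
20 40695 113105 1942208
21 38455 115345 1826863
22 36171 117629 1709234
23 33842 119958 1589276
24 31467 122333 1466943
25 29045 124755 1342188
26 26575 127225 1214963
27 24056 129744 1085219
28 21487 132313 952906
29 18867 134933 817973
30 16195 137605 680368
31 13471 140329 540039
32 10692 143108 396931
33 7859 145941 250990
34 4969 148831 102159
35 2022 102159 0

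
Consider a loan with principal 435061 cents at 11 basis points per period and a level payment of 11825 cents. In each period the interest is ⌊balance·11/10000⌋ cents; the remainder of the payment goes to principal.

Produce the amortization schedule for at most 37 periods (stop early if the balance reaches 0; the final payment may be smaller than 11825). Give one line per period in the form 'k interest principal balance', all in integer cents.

1. interest=⌊435061·11/10000⌋=478; principal=11825-478=11347; balance=435061-11347=423714
2. interest=⌊423714·11/10000⌋=466; principal=11825-466=11359; balance=423714-11359=412355
3. interest=⌊412355·11/10000⌋=453; principal=11825-453=11372; balance=412355-11372=400983
4. interest=⌊400983·11/10000⌋=441; principal=11825-441=11384; balance=400983-11384=389599
5. interest=⌊389599·11/10000⌋=428; principal=11825-428=11397; balance=389599-11397=378202
6. interest=⌊378202·11/10000⌋=416; principal=11825-416=11409; balance=378202-11409=366793
7. interest=⌊366793·11/10000⌋=403; principal=11825-403=11422; balance=366793-11422=355371
8. interest=⌊355371·11/10000⌋=390; principal=11825-390=11435; balance=355371-11435=343936
9. interest=⌊343936·11/10000⌋=378; principal=11825-378=11447; balance=343936-11447=332489
10. interest=⌊332489·11/10000⌋=365; principal=11825-365=11460; balance=332489-11460=321029
11. interest=⌊321029·11/10000⌋=353; principal=11825-353=11472; balance=321029-11472=309557
12. interest=⌊309557·11/10000⌋=340; principal=11825-340=11485; balance=309557-11485=298072
13. interest=⌊298072·11/10000⌋=327; principal=11825-327=11498; balance=298072-11498=286574
14. interest=⌊286574·11/10000⌋=315; principal=11825-315=11510; balance=286574-11510=275064
15. interest=⌊275064·11/10000⌋=302; principal=11825-302=11523; balance=275064-11523=263541
16. interest=⌊263541·11/10000⌋=289; principal=11825-289=11536; balance=263541-11536=252005
17. interest=⌊252005·11/10000⌋=277; principal=11825-277=11548; balance=252005-11548=240457
18. interest=⌊240457·11/10000⌋=264; principal=11825-264=11561; balance=240457-11561=228896
19. interest=⌊228896·11/10000⌋=251; principal=11825-251=11574; balance=228896-11574=217322
20. interest=⌊217322·11/10000⌋=239; principal=11825-239=11586; balance=217322-11586=205736
21. interest=⌊205736·11/10000⌋=226; principal=11825-226=11599; balance=205736-11599=194137
22. interest=⌊194137·11/10000⌋=213; principal=11825-213=11612; balance=194137-11612=182525
23. interest=⌊182525·11/10000⌋=200; principal=11825-200=11625; balance=182525-11625=170900
24. interest=⌊170900·11/10000⌋=187; principal=11825-187=11638; balance=170900-11638=159262
25. interest=⌊159262·11/10000⌋=175; principal=11825-175=11650; balance=159262-11650=147612
26. interest=⌊147612·11/10000⌋=162; principal=11825-162=11663; balance=147612-11663=135949
27. interest=⌊135949·11/10000⌋=149; principal=11825-149=11676; balance=135949-11676=124273
28. interest=⌊124273·11/10000⌋=136; principal=11825-136=11689; balance=124273-11689=112584
29. interest=⌊112584·11/10000⌋=123; principal=11825-123=11702; balance=112584-11702=100882
30. interest=⌊100882·11/10000⌋=110; principal=11825-110=11715; balance=100882-11715=89167
31. interest=⌊89167·11/10000⌋=98; principal=11825-98=11727; balance=89167-11727=77440
32. interest=⌊77440·11/10000⌋=85; principal=11825-85=11740; balance=77440-11740=65700
33. interest=⌊65700·11/10000⌋=72; principal=11825-72=11753; balance=65700-11753=53947
34. interest=⌊53947·11/10000⌋=59; principal=11825-59=11766; balance=53947-11766=42181
35. interest=⌊42181·11/10000⌋=46; principal=11825-46=11779; balance=42181-11779=30402
36. interest=⌊30402·11/10000⌋=33; principal=11825-33=11792; balance=30402-11792=18610
37. interest=⌊18610·11/10000⌋=20; principal=11825-20=11805; balance=18610-11805=6805

1 478 11347 423714
2 466 11359 412355
3 453 11372 400983
4 441 11384 389599
5 428 11397 378202
6 416 11409 366793
7 403 11422 355371
8 390 11435 343936
9 378 11447 332489
10 365 11460 321029
11 353 11472 309557
12 340 11485 298072
13 327 11498 286574
14 315 11510 275064
15 302 11523 263541
16 289 11536 252005
17 277 11548 240457
18 264 11561 228896
19 251 11574 217322
20 239 11586 205736
21 226 11599 194137
22 213 11612 182525
23 200 11625 170900
24 187 11638 159262
25 175 11650 147612
26 162 11663 135949
27 149 11676 124273
28 136 11689 112584
29 123 11702 100882
30 110 11715 89167
31 98 11727 77440
32 85 11740 65700
33 72 11753 53947
34 59 11766 42181
35 46 11779 30402
36 33 11792 18610
37 20 11805 6805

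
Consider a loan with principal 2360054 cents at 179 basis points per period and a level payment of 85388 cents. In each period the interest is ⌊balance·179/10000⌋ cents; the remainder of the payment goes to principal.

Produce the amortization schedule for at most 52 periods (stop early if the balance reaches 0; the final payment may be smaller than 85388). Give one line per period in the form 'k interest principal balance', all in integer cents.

1 42244 43144 2316910
2 41472 43916 2272994
3 40686 44702 2228292
4 39886 45502 2182790
5 39071 46317 2136473
6 38242 47146 2089327
7 37398 47990 2041337
8 36539 48849 1992488
9 35665 49723 1942765
10 34775 50613 1892152
11 33869 51519 1840633
12 32947 52441 1788192
13 32008 53380 1734812
14 31053 54335 1680477
15 30080 55308 1625169
16 29090 56298 1568871
17 28082 57306 1511565
18 27057 58331 1453234
19 26012 59376 1393858
20 24950 60438 1333420
21 23868 61520 1271900
22 22767 62621 1209279
23 21646 63742 1145537
24 20505 64883 1080654
25 19343 66045 1014609
26 18161 67227 947382
27 16958 68430 878952
28 15733 69655 809297
29 14486 70902 738395
30 13217 72171 666224
31 11925 73463 592761
32 10610 74778 517983
33 9271 76117 441866
34 7909 77479 364387
35 6522 78866 285521
36 5110 80278 205243
37 3673 81715 123528
38 2211 83177 40351
39 722 40351 0

1. interest=⌊2360054·179/10000⌋=42244; principal=85388-42244=43144; balance=2360054-43144=2316910
2. interest=⌊2316910·179/10000⌋=41472; principal=85388-41472=43916; balance=2316910-43916=2272994
3. interest=⌊2272994·179/10000⌋=40686; principal=85388-40686=44702; balance=2272994-44702=2228292
4. interest=⌊2228292·179/10000⌋=39886; principal=85388-39886=45502; balance=2228292-45502=2182790
5. interest=⌊2182790·179/10000⌋=39071; principal=85388-39071=46317; balance=2182790-46317=2136473
6. interest=⌊2136473·179/10000⌋=38242; principal=85388-38242=47146; balance=2136473-47146=2089327
7. interest=⌊2089327·179/10000⌋=37398; principal=85388-37398=47990; balance=2089327-47990=2041337
8. interest=⌊2041337·179/10000⌋=36539; principal=85388-36539=48849; balance=2041337-48849=1992488
9. interest=⌊1992488·179/10000⌋=35665; principal=85388-35665=49723; balance=1992488-49723=1942765
10. interest=⌊1942765·179/10000⌋=34775; principal=85388-34775=50613; balance=1942765-50613=1892152
11. interest=⌊1892152·179/10000⌋=33869; principal=85388-33869=51519; balance=1892152-51519=1840633
12. interest=⌊1840633·179/10000⌋=32947; principal=85388-32947=52441; balance=1840633-52441=1788192
13. interest=⌊1788192·179/10000⌋=32008; principal=85388-32008=53380; balance=1788192-53380=1734812
14. interest=⌊1734812·179/10000⌋=31053; principal=85388-31053=54335; balance=1734812-54335=1680477
15. interest=⌊1680477·179/10000⌋=30080; principal=85388-30080=55308; balance=1680477-55308=1625169
16. interest=⌊1625169·179/10000⌋=29090; principal=85388-29090=56298; balance=1625169-56298=1568871
17. interest=⌊1568871·179/10000⌋=28082; principal=85388-28082=57306; balance=1568871-57306=1511565
18. interest=⌊1511565·179/10000⌋=27057; principal=85388-27057=58331; balance=1511565-58331=1453234
19. interest=⌊1453234·179/10000⌋=26012; principal=85388-26012=59376; balance=1453234-59376=1393858
20. interest=⌊1393858·179/10000⌋=24950; principal=85388-24950=60438; balance=1393858-60438=1333420
21. interest=⌊1333420·179/10000⌋=23868; principal=85388-23868=61520; balance=1333420-61520=1271900
22. interest=⌊1271900·179/10000⌋=22767; principal=85388-22767=62621; balance=1271900-62621=1209279
23. interest=⌊1209279·179/10000⌋=21646; principal=85388-21646=63742; balance=1209279-63742=1145537
24. interest=⌊1145537·179/10000⌋=20505; principal=85388-20505=64883; balance=1145537-64883=1080654
25. interest=⌊1080654·179/10000⌋=19343; principal=85388-19343=66045; balance=1080654-66045=1014609
26. interest=⌊1014609·179/10000⌋=18161; principal=85388-18161=67227; balance=1014609-67227=947382
27. interest=⌊947382·179/10000⌋=16958; principal=85388-16958=68430; balance=947382-68430=878952
28. interest=⌊878952·179/10000⌋=15733; principal=85388-15733=69655; balance=878952-69655=809297
29. interest=⌊809297·179/10000⌋=14486; principal=85388-14486=70902; balance=809297-70902=738395
30. interest=⌊738395·179/10000⌋=13217; principal=85388-13217=72171; balance=738395-72171=666224
31. interest=⌊666224·179/10000⌋=11925; principal=85388-11925=73463; balance=666224-73463=592761
32. interest=⌊592761·179/10000⌋=10610; principal=85388-10610=74778; balance=592761-74778=517983
33. interest=⌊517983·179/10000⌋=9271; principal=85388-9271=76117; balance=517983-76117=441866
34. interest=⌊441866·179/10000⌋=7909; principal=85388-7909=77479; balance=441866-77479=364387
35. interest=⌊364387·179/10000⌋=6522; principal=85388-6522=78866; balance=364387-78866=285521
36. interest=⌊285521·179/10000⌋=5110; principal=85388-5110=80278; balance=285521-80278=205243
37. interest=⌊205243·179/10000⌋=3673; principal=85388-3673=81715; balance=205243-81715=123528
38. interest=⌊123528·179/10000⌋=2211; principal=85388-2211=83177; balance=123528-83177=40351
39. interest=⌊40351·179/10000⌋=722; principal=min(85388-722,40351)=40351; balance=40351-40351=0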